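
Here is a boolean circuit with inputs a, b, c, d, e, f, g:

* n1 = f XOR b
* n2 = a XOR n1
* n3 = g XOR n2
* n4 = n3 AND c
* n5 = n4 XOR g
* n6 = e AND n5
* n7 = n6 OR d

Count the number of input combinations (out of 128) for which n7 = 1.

n7 = n6 OR d must be 1, so at least one of n6, d is 1.
Enumerating the 128 input combinations, 80 give n7 = 1 and 48 give n7 = 0.

80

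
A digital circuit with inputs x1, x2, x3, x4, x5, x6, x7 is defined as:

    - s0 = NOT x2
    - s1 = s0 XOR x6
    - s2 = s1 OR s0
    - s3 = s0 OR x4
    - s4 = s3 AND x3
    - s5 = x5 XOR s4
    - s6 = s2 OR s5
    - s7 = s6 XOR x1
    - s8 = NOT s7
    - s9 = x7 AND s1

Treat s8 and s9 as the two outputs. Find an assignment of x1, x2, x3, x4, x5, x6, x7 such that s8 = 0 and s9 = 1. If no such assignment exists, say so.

Check with x1=0, x2=0, x3=0, x4=1, x5=1, x6=0, x7=1:
s0 = NOT x2 = NOT 0 = 1
s1 = s0 XOR x6 = 1 XOR 0 = 1
s2 = s1 OR s0 = 1 OR 1 = 1
s3 = s0 OR x4 = 1 OR 1 = 1
s4 = s3 AND x3 = 1 AND 0 = 0
s5 = x5 XOR s4 = 1 XOR 0 = 1
s6 = s2 OR s5 = 1 OR 1 = 1
s7 = s6 XOR x1 = 1 XOR 0 = 1
s8 = NOT s7 = NOT 1 = 0
s9 = x7 AND s1 = 1 AND 1 = 1
So s8 = 0 and s9 = 1.

x1=0, x2=0, x3=0, x4=1, x5=1, x6=0, x7=1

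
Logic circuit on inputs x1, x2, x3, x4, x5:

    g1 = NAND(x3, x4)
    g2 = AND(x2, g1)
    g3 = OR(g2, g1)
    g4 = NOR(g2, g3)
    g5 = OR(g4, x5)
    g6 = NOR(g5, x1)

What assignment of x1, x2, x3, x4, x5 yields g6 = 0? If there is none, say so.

x1=1, x2=0, x3=0, x4=0, x5=0

Check with x1=1, x2=0, x3=0, x4=0, x5=0:
g1 = NAND(x3, x4) = NAND(0, 0) = 1
g2 = AND(x2, g1) = AND(0, 1) = 0
g3 = OR(g2, g1) = OR(0, 1) = 1
g4 = NOR(g2, g3) = NOR(0, 1) = 0
g5 = OR(g4, x5) = OR(0, 0) = 0
g6 = NOR(g5, x1) = NOR(0, 1) = 0
So g6 = 0 as required.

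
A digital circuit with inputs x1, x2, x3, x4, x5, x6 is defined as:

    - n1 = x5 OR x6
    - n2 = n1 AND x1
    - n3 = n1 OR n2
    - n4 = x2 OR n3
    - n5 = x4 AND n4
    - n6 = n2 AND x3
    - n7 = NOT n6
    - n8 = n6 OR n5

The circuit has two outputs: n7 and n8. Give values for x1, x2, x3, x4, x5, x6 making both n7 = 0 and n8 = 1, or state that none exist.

x1=1 x2=0 x3=1 x4=1 x5=1 x6=0

Check with x1=1 x2=0 x3=1 x4=1 x5=1 x6=0:
n1 = x5 OR x6 = 1 OR 0 = 1
n2 = n1 AND x1 = 1 AND 1 = 1
n3 = n1 OR n2 = 1 OR 1 = 1
n4 = x2 OR n3 = 0 OR 1 = 1
n5 = x4 AND n4 = 1 AND 1 = 1
n6 = n2 AND x3 = 1 AND 1 = 1
n7 = NOT n6 = NOT 1 = 0
n8 = n6 OR n5 = 1 OR 1 = 1
So n7 = 0 and n8 = 1.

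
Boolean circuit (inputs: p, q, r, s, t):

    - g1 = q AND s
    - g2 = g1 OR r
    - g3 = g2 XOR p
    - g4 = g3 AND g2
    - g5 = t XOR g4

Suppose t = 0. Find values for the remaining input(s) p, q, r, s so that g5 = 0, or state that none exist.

g5 = t XOR g4 must be 0, so t and g4 are equal.
Check with t = 0 and p=1, q=1, r=0, s=0:
g1 = q AND s = 1 AND 0 = 0
g2 = g1 OR r = 0 OR 0 = 0
g3 = g2 XOR p = 0 XOR 1 = 1
g4 = g3 AND g2 = 1 AND 0 = 0
g5 = t XOR g4 = 0 XOR 0 = 0
So g5 = 0.

p=1, q=1, r=0, s=0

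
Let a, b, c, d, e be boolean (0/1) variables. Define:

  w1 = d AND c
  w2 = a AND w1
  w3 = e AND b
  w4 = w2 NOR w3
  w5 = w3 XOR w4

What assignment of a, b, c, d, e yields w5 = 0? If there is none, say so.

w5 = w3 XOR w4 must be 0, so w3 and w4 are equal.
Check with a=1, b=0, c=1, d=1, e=1:
w1 = d AND c = 1 AND 1 = 1
w2 = a AND w1 = 1 AND 1 = 1
w3 = e AND b = 1 AND 0 = 0
w4 = w2 NOR w3 = 1 NOR 0 = 0
w5 = w3 XOR w4 = 0 XOR 0 = 0
So w5 = 0 as required.

a=1, b=0, c=1, d=1, e=1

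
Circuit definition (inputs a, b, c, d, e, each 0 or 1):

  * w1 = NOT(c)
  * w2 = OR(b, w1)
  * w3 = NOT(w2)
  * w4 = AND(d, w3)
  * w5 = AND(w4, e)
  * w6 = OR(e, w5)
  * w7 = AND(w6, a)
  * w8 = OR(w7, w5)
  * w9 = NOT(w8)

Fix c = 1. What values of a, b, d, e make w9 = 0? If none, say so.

a=1, b=1, d=0, e=1

Check with c = 1 and a=1, b=1, d=0, e=1:
w1 = NOT(c) = NOT 1 = 0
w2 = OR(b, w1) = OR(1, 0) = 1
w3 = NOT(w2) = NOT 1 = 0
w4 = AND(d, w3) = AND(0, 0) = 0
w5 = AND(w4, e) = AND(0, 1) = 0
w6 = OR(e, w5) = OR(1, 0) = 1
w7 = AND(w6, a) = AND(1, 1) = 1
w8 = OR(w7, w5) = OR(1, 0) = 1
w9 = NOT(w8) = NOT 1 = 0
So w9 = 0.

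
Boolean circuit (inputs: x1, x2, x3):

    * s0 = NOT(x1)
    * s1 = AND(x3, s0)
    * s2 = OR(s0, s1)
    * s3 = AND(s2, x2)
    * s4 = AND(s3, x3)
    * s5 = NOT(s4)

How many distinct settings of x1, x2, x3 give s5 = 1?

7

s5 = NOT(s4) must be 1, so s4 = 0.
s4 = AND(s3, x3) must be 0, so at least one of s3, x3 is 0.
Enumerating the 8 input combinations, 7 give s5 = 1 and 1 give s5 = 0.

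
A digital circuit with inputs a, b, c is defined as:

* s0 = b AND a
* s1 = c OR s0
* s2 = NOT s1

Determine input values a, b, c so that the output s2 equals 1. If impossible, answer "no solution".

s2 = NOT s1 must be 1, so s1 = 0.
Check with a=1, b=0, c=0:
s0 = b AND a = 0 AND 1 = 0
s1 = c OR s0 = 0 OR 0 = 0
s2 = NOT s1 = NOT 0 = 1
So s2 = 1 as required.

a=1, b=0, c=0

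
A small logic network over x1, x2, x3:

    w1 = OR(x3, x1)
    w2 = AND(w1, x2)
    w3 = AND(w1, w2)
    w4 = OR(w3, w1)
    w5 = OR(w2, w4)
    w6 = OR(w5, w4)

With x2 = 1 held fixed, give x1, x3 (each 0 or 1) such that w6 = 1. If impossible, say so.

Check with x2 = 1 and x1=0, x3=1:
w1 = OR(x3, x1) = OR(1, 0) = 1
w2 = AND(w1, x2) = AND(1, 1) = 1
w3 = AND(w1, w2) = AND(1, 1) = 1
w4 = OR(w3, w1) = OR(1, 1) = 1
w5 = OR(w2, w4) = OR(1, 1) = 1
w6 = OR(w5, w4) = OR(1, 1) = 1
So w6 = 1.

x1=0, x3=1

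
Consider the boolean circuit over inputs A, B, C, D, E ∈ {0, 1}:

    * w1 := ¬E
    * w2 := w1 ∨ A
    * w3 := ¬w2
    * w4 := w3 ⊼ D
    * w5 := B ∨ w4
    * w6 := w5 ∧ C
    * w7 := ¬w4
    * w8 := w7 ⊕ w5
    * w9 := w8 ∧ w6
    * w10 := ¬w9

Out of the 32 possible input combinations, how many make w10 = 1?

18

w10 = ¬w9 must be 1, so w9 = 0.
w9 = w8 ∧ w6 must be 0, so at least one of w8, w6 is 0.
Enumerating the 32 input combinations, 18 give w10 = 1 and 14 give w10 = 0.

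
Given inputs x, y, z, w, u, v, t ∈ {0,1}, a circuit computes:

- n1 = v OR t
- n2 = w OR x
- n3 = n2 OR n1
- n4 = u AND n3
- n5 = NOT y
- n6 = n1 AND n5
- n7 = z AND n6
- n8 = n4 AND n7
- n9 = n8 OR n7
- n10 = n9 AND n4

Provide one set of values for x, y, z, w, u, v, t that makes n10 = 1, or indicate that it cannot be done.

x=0 y=0 z=1 w=1 u=1 v=0 t=1

Check with x=0 y=0 z=1 w=1 u=1 v=0 t=1:
n1 = v OR t = 0 OR 1 = 1
n2 = w OR x = 1 OR 0 = 1
n3 = n2 OR n1 = 1 OR 1 = 1
n4 = u AND n3 = 1 AND 1 = 1
n5 = NOT y = NOT 0 = 1
n6 = n1 AND n5 = 1 AND 1 = 1
n7 = z AND n6 = 1 AND 1 = 1
n8 = n4 AND n7 = 1 AND 1 = 1
n9 = n8 OR n7 = 1 OR 1 = 1
n10 = n9 AND n4 = 1 AND 1 = 1
So n10 = 1 as required.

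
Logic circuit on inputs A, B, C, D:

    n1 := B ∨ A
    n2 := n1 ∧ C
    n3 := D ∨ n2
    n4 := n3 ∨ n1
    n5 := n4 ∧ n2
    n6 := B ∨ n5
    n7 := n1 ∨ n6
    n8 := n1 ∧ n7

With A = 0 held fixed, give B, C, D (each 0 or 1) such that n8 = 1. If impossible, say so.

n8 = n1 ∧ n7 must be 1, so both n1 = 1 and n7 = 1.
Check with A = 0 and B=1, C=0, D=0:
n1 = B ∨ A = 1 ∨ 0 = 1
n2 = n1 ∧ C = 1 ∧ 0 = 0
n3 = D ∨ n2 = 0 ∨ 0 = 0
n4 = n3 ∨ n1 = 0 ∨ 1 = 1
n5 = n4 ∧ n2 = 1 ∧ 0 = 0
n6 = B ∨ n5 = 1 ∨ 0 = 1
n7 = n1 ∨ n6 = 1 ∨ 1 = 1
n8 = n1 ∧ n7 = 1 ∧ 1 = 1
So n8 = 1.

B=1, C=0, D=0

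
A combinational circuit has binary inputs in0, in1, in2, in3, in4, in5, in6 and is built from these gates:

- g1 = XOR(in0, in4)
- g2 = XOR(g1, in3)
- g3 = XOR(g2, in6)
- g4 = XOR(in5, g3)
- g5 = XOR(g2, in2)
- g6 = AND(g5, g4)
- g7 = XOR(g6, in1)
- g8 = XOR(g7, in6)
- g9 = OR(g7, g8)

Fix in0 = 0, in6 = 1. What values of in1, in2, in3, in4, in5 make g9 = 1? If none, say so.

in1=1 in2=0 in3=1 in4=0 in5=0

g9 = OR(g7, g8) must be 1, so at least one of g7, g8 is 1.
Check with in0 = 0, in6 = 1 and in1=1, in2=0, in3=1, in4=0, in5=0:
g1 = XOR(in0, in4) = XOR(0, 0) = 0
g2 = XOR(g1, in3) = XOR(0, 1) = 1
g3 = XOR(g2, in6) = XOR(1, 1) = 0
g4 = XOR(in5, g3) = XOR(0, 0) = 0
g5 = XOR(g2, in2) = XOR(1, 0) = 1
g6 = AND(g5, g4) = AND(1, 0) = 0
g7 = XOR(g6, in1) = XOR(0, 1) = 1
g8 = XOR(g7, in6) = XOR(1, 1) = 0
g9 = OR(g7, g8) = OR(1, 0) = 1
So g9 = 1.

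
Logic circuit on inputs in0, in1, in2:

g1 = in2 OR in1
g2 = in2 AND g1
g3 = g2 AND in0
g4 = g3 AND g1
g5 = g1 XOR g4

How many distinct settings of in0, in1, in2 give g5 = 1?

g5 = g1 XOR g4 must be 1, so g1 and g4 differ.
Enumerating the 8 input combinations, 4 give g5 = 1 and 4 give g5 = 0.

4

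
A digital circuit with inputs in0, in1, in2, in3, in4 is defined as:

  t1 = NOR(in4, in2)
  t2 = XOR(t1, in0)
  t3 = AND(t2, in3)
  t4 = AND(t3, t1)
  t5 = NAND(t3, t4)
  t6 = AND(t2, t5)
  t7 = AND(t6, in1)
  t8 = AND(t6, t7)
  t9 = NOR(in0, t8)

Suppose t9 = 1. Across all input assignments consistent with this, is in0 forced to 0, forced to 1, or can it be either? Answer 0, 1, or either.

t9 = NOR(in0, t8) must be 1, so both in0 = 0 and t8 = 0.
t8 = AND(t6, t7) must be 0, so at least one of t6, t7 is 0.
Every assignment with t9 = 1 has in0 = 0; there are 15 such assignment(s).

0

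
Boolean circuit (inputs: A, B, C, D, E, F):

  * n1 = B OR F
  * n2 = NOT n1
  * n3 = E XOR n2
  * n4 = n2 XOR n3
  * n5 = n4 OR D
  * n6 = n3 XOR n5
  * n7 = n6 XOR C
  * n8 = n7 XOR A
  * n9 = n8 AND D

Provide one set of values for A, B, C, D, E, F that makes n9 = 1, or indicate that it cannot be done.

n9 = n8 AND D must be 1, so both n8 = 1 and D = 1.
n8 = n7 XOR A must be 1, so n7 and A differ.
Check with A=0, B=1, C=1, D=1, E=1, F=0:
n1 = B OR F = 1 OR 0 = 1
n2 = NOT n1 = NOT 1 = 0
n3 = E XOR n2 = 1 XOR 0 = 1
n4 = n2 XOR n3 = 0 XOR 1 = 1
n5 = n4 OR D = 1 OR 1 = 1
n6 = n3 XOR n5 = 1 XOR 1 = 0
n7 = n6 XOR C = 0 XOR 1 = 1
n8 = n7 XOR A = 1 XOR 0 = 1
n9 = n8 AND D = 1 AND 1 = 1
So n9 = 1 as required.

A=0, B=1, C=1, D=1, E=1, F=0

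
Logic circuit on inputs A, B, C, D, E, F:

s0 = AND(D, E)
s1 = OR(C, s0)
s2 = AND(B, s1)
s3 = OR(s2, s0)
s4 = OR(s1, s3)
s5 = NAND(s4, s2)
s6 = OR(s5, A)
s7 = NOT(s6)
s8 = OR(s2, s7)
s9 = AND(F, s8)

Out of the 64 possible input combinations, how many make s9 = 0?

54

s9 = AND(F, s8) must be 0, so at least one of F, s8 is 0.
Enumerating the 64 input combinations, 54 give s9 = 0 and 10 give s9 = 1.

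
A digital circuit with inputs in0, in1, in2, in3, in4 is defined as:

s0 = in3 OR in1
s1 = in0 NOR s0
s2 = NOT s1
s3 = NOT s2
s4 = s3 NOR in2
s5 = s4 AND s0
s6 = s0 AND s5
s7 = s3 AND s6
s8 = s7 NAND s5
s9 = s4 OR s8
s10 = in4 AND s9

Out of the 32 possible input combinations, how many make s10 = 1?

s10 = in4 AND s9 must be 1, so both in4 = 1 and s9 = 1.
Enumerating the 32 input combinations, 16 give s10 = 1 and 16 give s10 = 0.

16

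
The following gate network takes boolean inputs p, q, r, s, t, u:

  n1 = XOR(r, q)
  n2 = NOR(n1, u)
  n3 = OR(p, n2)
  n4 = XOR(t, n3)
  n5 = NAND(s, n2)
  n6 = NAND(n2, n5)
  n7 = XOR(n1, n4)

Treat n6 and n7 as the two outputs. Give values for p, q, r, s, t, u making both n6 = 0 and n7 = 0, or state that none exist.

p=1, q=1, r=1, s=0, t=1, u=0

Check with p=1, q=1, r=1, s=0, t=1, u=0:
n1 = XOR(r, q) = XOR(1, 1) = 0
n2 = NOR(n1, u) = NOR(0, 0) = 1
n3 = OR(p, n2) = OR(1, 1) = 1
n4 = XOR(t, n3) = XOR(1, 1) = 0
n5 = NAND(s, n2) = NAND(0, 1) = 1
n6 = NAND(n2, n5) = NAND(1, 1) = 0
n7 = XOR(n1, n4) = XOR(0, 0) = 0
So n6 = 0 and n7 = 0.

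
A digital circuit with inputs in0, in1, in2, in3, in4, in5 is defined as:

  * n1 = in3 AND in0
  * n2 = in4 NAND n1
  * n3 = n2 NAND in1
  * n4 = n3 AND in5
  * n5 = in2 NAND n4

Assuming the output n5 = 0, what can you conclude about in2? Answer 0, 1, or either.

1

n5 = in2 NAND n4 must be 0, so both in2 = 1 and n4 = 1.
n4 = n3 AND in5 must be 1, so both n3 = 1 and in5 = 1.
n3 = n2 NAND in1 must be 1, so at least one of n2, in1 is 0.
Every assignment with n5 = 0 has in2 = 1; there are 9 such assignment(s).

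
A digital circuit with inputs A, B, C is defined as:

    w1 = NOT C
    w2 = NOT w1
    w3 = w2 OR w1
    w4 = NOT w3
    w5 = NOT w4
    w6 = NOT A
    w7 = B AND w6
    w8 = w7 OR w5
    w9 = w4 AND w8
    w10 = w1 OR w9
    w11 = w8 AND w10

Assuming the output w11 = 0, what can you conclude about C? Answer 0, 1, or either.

w11 = w8 AND w10 must be 0, so at least one of w8, w10 is 0.
Every assignment with w11 = 0 has C = 1; there are 4 such assignment(s).
  A=0, B=0, C=1
  A=0, B=1, C=1
  A=1, B=0, C=1
  A=1, B=1, C=1

1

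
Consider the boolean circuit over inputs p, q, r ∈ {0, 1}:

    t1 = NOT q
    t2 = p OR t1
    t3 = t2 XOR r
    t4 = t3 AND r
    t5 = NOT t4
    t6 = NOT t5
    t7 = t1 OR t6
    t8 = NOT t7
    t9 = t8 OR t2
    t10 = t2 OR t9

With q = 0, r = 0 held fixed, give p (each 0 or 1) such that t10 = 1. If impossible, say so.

p=0

Check with q = 0, r = 0 and p=0:
t1 = NOT q = NOT 0 = 1
t2 = p OR t1 = 0 OR 1 = 1
t3 = t2 XOR r = 1 XOR 0 = 1
t4 = t3 AND r = 1 AND 0 = 0
t5 = NOT t4 = NOT 0 = 1
t6 = NOT t5 = NOT 1 = 0
t7 = t1 OR t6 = 1 OR 0 = 1
t8 = NOT t7 = NOT 1 = 0
t9 = t8 OR t2 = 0 OR 1 = 1
t10 = t2 OR t9 = 1 OR 1 = 1
So t10 = 1.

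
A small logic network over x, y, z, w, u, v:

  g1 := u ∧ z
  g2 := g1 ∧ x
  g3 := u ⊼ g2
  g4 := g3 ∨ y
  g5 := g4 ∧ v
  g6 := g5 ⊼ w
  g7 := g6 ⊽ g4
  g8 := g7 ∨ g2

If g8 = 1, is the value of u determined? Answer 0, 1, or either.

g8 = g7 ∨ g2 must be 1, so at least one of g7, g2 is 1.
Every assignment with g8 = 1 has u = 1; there are 8 such assignment(s).

1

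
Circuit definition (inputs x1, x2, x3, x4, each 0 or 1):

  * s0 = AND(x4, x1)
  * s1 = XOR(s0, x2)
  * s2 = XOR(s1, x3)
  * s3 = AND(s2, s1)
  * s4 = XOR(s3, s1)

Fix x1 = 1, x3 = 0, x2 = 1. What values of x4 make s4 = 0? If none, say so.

x4=1

Check with x1 = 1, x3 = 0, x2 = 1 and x4=1:
s0 = AND(x4, x1) = AND(1, 1) = 1
s1 = XOR(s0, x2) = XOR(1, 1) = 0
s2 = XOR(s1, x3) = XOR(0, 0) = 0
s3 = AND(s2, s1) = AND(0, 0) = 0
s4 = XOR(s3, s1) = XOR(0, 0) = 0
So s4 = 0.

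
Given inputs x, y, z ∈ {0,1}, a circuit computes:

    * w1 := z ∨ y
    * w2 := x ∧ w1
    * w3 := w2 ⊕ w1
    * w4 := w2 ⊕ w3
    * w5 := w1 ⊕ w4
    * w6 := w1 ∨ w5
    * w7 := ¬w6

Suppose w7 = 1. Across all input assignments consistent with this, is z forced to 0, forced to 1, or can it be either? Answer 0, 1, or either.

w7 = ¬w6 must be 1, so w6 = 0.
w6 = w1 ∨ w5 must be 0, so both w1 = 0 and w5 = 0.
Every assignment with w7 = 1 has z = 0; there are 2 such assignment(s).
  x=0, y=0, z=0
  x=1, y=0, z=0

0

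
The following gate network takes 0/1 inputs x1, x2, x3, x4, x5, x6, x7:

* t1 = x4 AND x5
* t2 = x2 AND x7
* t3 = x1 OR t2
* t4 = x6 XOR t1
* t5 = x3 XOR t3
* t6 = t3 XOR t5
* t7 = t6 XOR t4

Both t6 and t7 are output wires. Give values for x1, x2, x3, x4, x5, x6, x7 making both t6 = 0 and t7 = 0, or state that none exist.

x1=0, x2=0, x3=0, x4=1, x5=0, x6=0, x7=0

Check with x1=0, x2=0, x3=0, x4=1, x5=0, x6=0, x7=0:
t1 = x4 AND x5 = 1 AND 0 = 0
t2 = x2 AND x7 = 0 AND 0 = 0
t3 = x1 OR t2 = 0 OR 0 = 0
t4 = x6 XOR t1 = 0 XOR 0 = 0
t5 = x3 XOR t3 = 0 XOR 0 = 0
t6 = t3 XOR t5 = 0 XOR 0 = 0
t7 = t6 XOR t4 = 0 XOR 0 = 0
So t6 = 0 and t7 = 0.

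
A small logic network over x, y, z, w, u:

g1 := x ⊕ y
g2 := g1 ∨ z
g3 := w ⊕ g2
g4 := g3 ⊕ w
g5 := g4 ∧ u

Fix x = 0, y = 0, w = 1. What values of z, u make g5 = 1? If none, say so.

g5 = g4 ∧ u must be 1, so both g4 = 1 and u = 1.
Check with x = 0, y = 0, w = 1 and z=1, u=1:
g1 = x ⊕ y = 0 ⊕ 0 = 0
g2 = g1 ∨ z = 0 ∨ 1 = 1
g3 = w ⊕ g2 = 1 ⊕ 1 = 0
g4 = g3 ⊕ w = 0 ⊕ 1 = 1
g5 = g4 ∧ u = 1 ∧ 1 = 1
So g5 = 1.

z=1 u=1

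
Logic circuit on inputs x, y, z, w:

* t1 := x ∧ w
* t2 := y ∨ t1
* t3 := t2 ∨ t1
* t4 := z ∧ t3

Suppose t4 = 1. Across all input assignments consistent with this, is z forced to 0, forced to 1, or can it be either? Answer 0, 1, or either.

1

t4 = z ∧ t3 must be 1, so both z = 1 and t3 = 1.
t3 = t2 ∨ t1 must be 1, so at least one of t2, t1 is 1.
Every assignment with t4 = 1 has z = 1; there are 5 such assignment(s).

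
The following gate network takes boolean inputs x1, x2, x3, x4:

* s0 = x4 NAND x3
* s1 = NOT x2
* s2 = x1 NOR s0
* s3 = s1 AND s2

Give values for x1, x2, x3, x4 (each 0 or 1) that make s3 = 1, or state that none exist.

s3 = s1 AND s2 must be 1, so both s1 = 1 and s2 = 1.
s1 = NOT x2 must be 1, so x2 = 0.
s2 = x1 NOR s0 must be 1, so both x1 = 0 and s0 = 0.
Check with x1=0 x2=0 x3=1 x4=1:
s0 = x4 NAND x3 = 1 NAND 1 = 0
s1 = NOT x2 = NOT 0 = 1
s2 = x1 NOR s0 = 0 NOR 0 = 1
s3 = s1 AND s2 = 1 AND 1 = 1
So s3 = 1 as required.

x1=0 x2=0 x3=1 x4=1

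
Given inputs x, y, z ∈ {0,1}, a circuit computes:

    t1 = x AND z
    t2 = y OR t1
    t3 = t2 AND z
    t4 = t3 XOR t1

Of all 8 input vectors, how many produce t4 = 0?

7

t4 = t3 XOR t1 must be 0, so t3 and t1 are equal.
Enumerating the 8 input combinations, 7 give t4 = 0 and 1 give t4 = 1.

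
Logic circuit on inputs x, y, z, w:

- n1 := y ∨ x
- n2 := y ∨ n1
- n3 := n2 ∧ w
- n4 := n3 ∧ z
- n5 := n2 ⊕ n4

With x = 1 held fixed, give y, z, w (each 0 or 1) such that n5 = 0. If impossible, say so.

y=0, z=1, w=1

n5 = n2 ⊕ n4 must be 0, so n2 and n4 are equal.
Check with x = 1 and y=0, z=1, w=1:
n1 = y ∨ x = 0 ∨ 1 = 1
n2 = y ∨ n1 = 0 ∨ 1 = 1
n3 = n2 ∧ w = 1 ∧ 1 = 1
n4 = n3 ∧ z = 1 ∧ 1 = 1
n5 = n2 ⊕ n4 = 1 ⊕ 1 = 0
So n5 = 0.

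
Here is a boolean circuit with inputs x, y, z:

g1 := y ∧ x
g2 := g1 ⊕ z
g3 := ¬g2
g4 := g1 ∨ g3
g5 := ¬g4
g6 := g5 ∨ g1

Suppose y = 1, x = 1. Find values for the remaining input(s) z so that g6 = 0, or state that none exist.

no solution exists

With y = 1, x = 1 fixed, none of the 2 settings of z give g6 = 0.
For example, with z=1:
g1 = y ∧ x = 1 ∧ 1 = 1
g2 = g1 ⊕ z = 1 ⊕ 1 = 0
g3 = ¬g2 = ¬0 = 1
g4 = g1 ∨ g3 = 1 ∨ 1 = 1
g5 = ¬g4 = ¬1 = 0
g6 = g5 ∨ g1 = 0 ∨ 1 = 1
giving g6 = 1 ≠ 0.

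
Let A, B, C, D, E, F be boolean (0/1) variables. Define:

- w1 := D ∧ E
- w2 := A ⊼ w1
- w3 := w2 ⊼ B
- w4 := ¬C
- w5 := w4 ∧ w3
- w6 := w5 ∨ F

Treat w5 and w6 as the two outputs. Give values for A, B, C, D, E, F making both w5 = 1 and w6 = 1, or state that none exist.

A=1 B=0 C=0 D=0 E=1 F=1

Check with A=1 B=0 C=0 D=0 E=1 F=1:
w1 = D ∧ E = 0 ∧ 1 = 0
w2 = A ⊼ w1 = 1 ⊼ 0 = 1
w3 = w2 ⊼ B = 1 ⊼ 0 = 1
w4 = ¬C = ¬0 = 1
w5 = w4 ∧ w3 = 1 ∧ 1 = 1
w6 = w5 ∨ F = 1 ∨ 1 = 1
So w5 = 1 and w6 = 1.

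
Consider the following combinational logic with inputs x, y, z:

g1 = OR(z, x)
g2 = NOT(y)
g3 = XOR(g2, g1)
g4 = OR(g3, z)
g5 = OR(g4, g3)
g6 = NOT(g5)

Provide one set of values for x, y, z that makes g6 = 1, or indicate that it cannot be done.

g6 = NOT(g5) must be 1, so g5 = 0.
g5 = OR(g4, g3) must be 0, so both g4 = 0 and g3 = 0.
g4 = OR(g3, z) must be 0, so both g3 = 0 and z = 0.
Check with x=1, y=0, z=0:
g1 = OR(z, x) = OR(0, 1) = 1
g2 = NOT(y) = NOT 0 = 1
g3 = XOR(g2, g1) = XOR(1, 1) = 0
g4 = OR(g3, z) = OR(0, 0) = 0
g5 = OR(g4, g3) = OR(0, 0) = 0
g6 = NOT(g5) = NOT 0 = 1
So g6 = 1 as required.

x=1, y=0, z=0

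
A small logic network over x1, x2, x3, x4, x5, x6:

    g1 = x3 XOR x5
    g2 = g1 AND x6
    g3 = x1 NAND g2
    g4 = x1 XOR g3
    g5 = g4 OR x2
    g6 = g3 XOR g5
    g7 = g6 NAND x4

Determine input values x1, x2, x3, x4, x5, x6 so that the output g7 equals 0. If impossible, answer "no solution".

Check with x1=1 x2=0 x3=1 x4=1 x5=0 x6=0:
g1 = x3 XOR x5 = 1 XOR 0 = 1
g2 = g1 AND x6 = 1 AND 0 = 0
g3 = x1 NAND g2 = 1 NAND 0 = 1
g4 = x1 XOR g3 = 1 XOR 1 = 0
g5 = g4 OR x2 = 0 OR 0 = 0
g6 = g3 XOR g5 = 1 XOR 0 = 1
g7 = g6 NAND x4 = 1 NAND 1 = 0
So g7 = 0 as required.

x1=1 x2=0 x3=1 x4=1 x5=0 x6=0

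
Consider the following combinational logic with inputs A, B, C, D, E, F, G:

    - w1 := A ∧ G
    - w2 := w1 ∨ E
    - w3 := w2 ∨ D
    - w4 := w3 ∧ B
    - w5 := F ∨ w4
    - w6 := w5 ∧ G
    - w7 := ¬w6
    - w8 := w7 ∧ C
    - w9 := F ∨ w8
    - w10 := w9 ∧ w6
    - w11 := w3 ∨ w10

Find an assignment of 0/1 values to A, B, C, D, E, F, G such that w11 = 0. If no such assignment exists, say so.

Check with A=0, B=0, C=1, D=0, E=0, F=1, G=0:
w1 = A ∧ G = 0 ∧ 0 = 0
w2 = w1 ∨ E = 0 ∨ 0 = 0
w3 = w2 ∨ D = 0 ∨ 0 = 0
w4 = w3 ∧ B = 0 ∧ 0 = 0
w5 = F ∨ w4 = 1 ∨ 0 = 1
w6 = w5 ∧ G = 1 ∧ 0 = 0
w7 = ¬w6 = ¬0 = 1
w8 = w7 ∧ C = 1 ∧ 1 = 1
w9 = F ∨ w8 = 1 ∨ 1 = 1
w10 = w9 ∧ w6 = 1 ∧ 0 = 0
w11 = w3 ∨ w10 = 0 ∨ 0 = 0
So w11 = 0 as required.

A=0, B=0, C=1, D=0, E=0, F=1, G=0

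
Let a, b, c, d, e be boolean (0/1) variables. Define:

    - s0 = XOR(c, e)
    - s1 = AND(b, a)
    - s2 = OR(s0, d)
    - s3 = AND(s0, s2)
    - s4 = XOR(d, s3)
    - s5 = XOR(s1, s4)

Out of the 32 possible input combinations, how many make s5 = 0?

s5 = XOR(s1, s4) must be 0, so s1 and s4 are equal.
Enumerating the 32 input combinations, 16 give s5 = 0 and 16 give s5 = 1.

16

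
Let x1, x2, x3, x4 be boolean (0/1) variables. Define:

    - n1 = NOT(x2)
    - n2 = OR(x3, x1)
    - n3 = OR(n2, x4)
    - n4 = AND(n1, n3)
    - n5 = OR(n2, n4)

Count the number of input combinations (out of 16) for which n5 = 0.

3

n5 = OR(n2, n4) must be 0, so both n2 = 0 and n4 = 0.
Enumerating the 16 input combinations, 3 give n5 = 0 and 13 give n5 = 1.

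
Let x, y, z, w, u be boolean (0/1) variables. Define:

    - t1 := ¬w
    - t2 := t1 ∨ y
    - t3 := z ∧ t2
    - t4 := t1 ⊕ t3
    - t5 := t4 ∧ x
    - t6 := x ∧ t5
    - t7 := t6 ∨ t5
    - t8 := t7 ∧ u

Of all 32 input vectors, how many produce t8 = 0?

t8 = t7 ∧ u must be 0, so at least one of t7, u is 0.
Enumerating the 32 input combinations, 29 give t8 = 0 and 3 give t8 = 1.

29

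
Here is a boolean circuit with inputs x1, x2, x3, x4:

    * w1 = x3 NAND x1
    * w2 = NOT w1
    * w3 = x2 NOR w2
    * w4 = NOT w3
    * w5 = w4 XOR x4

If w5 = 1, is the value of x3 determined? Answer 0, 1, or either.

either

Both values of x3 occur among assignments with w5 = 1:
  x3=0: x1=0, x2=0, x3=0, x4=1
  x3=1: x1=0, x2=0, x3=1, x4=1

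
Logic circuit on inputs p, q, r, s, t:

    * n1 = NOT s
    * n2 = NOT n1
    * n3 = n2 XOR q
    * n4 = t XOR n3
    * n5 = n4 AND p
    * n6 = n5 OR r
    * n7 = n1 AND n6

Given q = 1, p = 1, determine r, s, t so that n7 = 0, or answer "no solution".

n7 = n1 AND n6 must be 0, so at least one of n1, n6 is 0.
Check with q = 1, p = 1 and r=1, s=1, t=1:
n1 = NOT s = NOT 1 = 0
n2 = NOT n1 = NOT 0 = 1
n3 = n2 XOR q = 1 XOR 1 = 0
n4 = t XOR n3 = 1 XOR 0 = 1
n5 = n4 AND p = 1 AND 1 = 1
n6 = n5 OR r = 1 OR 1 = 1
n7 = n1 AND n6 = 0 AND 1 = 0
So n7 = 0.

r=1, s=1, t=1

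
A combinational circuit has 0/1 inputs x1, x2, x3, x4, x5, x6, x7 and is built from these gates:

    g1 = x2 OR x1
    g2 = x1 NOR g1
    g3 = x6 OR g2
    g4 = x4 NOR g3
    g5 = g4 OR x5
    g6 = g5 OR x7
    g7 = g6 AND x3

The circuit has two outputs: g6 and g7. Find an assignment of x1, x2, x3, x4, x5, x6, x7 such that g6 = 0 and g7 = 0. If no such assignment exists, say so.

x1=1, x2=1, x3=0, x4=1, x5=0, x6=1, x7=0

Check with x1=1, x2=1, x3=0, x4=1, x5=0, x6=1, x7=0:
g1 = x2 OR x1 = 1 OR 1 = 1
g2 = x1 NOR g1 = 1 NOR 1 = 0
g3 = x6 OR g2 = 1 OR 0 = 1
g4 = x4 NOR g3 = 1 NOR 1 = 0
g5 = g4 OR x5 = 0 OR 0 = 0
g6 = g5 OR x7 = 0 OR 0 = 0
g7 = g6 AND x3 = 0 AND 0 = 0
So g6 = 0 and g7 = 0.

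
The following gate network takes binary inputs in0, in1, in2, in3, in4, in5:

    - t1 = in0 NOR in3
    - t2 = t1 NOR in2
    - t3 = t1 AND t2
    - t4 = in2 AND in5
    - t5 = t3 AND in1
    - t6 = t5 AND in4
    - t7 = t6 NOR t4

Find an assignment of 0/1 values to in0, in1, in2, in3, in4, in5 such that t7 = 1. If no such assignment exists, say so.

in0=0, in1=1, in2=0, in3=0, in4=0, in5=0

t7 = t6 NOR t4 must be 1, so both t6 = 0 and t4 = 0.
t6 = t5 AND in4 must be 0, so at least one of t5, in4 is 0.
Check with in0=0, in1=1, in2=0, in3=0, in4=0, in5=0:
t1 = in0 NOR in3 = 0 NOR 0 = 1
t2 = t1 NOR in2 = 1 NOR 0 = 0
t3 = t1 AND t2 = 1 AND 0 = 0
t4 = in2 AND in5 = 0 AND 0 = 0
t5 = t3 AND in1 = 0 AND 1 = 0
t6 = t5 AND in4 = 0 AND 0 = 0
t7 = t6 NOR t4 = 0 NOR 0 = 1
So t7 = 1 as required.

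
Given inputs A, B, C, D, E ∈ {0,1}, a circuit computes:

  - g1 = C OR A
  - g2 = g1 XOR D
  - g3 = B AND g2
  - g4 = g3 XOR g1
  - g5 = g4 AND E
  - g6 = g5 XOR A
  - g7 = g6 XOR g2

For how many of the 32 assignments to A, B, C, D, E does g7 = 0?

18

g7 = g6 XOR g2 must be 0, so g6 and g2 are equal.
Enumerating the 32 input combinations, 18 give g7 = 0 and 14 give g7 = 1.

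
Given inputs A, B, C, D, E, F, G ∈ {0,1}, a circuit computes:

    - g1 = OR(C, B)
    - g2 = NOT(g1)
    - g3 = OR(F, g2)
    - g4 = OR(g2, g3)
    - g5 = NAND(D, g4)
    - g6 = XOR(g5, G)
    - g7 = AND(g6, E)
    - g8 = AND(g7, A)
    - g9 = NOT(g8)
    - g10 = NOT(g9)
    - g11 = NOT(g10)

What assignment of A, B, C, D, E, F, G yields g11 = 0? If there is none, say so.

g11 = NOT(g10) must be 0, so g10 = 1.
Check with A=1, B=1, C=1, D=1, E=1, F=0, G=0:
g1 = OR(C, B) = OR(1, 1) = 1
g2 = NOT(g1) = NOT 1 = 0
g3 = OR(F, g2) = OR(0, 0) = 0
g4 = OR(g2, g3) = OR(0, 0) = 0
g5 = NAND(D, g4) = NAND(1, 0) = 1
g6 = XOR(g5, G) = XOR(1, 0) = 1
g7 = AND(g6, E) = AND(1, 1) = 1
g8 = AND(g7, A) = AND(1, 1) = 1
g9 = NOT(g8) = NOT 1 = 0
g10 = NOT(g9) = NOT 0 = 1
g11 = NOT(g10) = NOT 1 = 0
So g11 = 0 as required.

A=1, B=1, C=1, D=1, E=1, F=0, G=0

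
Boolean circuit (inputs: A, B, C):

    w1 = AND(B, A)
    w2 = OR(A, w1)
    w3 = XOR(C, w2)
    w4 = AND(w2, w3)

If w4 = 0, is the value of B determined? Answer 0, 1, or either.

either

Both values of B occur among assignments with w4 = 0:
  B=0: A=0, B=0, C=0
  B=1: A=0, B=1, C=0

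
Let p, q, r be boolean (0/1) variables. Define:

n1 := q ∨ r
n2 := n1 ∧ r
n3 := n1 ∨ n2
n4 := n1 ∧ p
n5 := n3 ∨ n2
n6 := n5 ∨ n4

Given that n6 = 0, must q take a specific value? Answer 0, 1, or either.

0

n6 = n5 ∨ n4 must be 0, so both n5 = 0 and n4 = 0.
n5 = n3 ∨ n2 must be 0, so both n3 = 0 and n2 = 0.
n4 = n1 ∧ p must be 0, so at least one of n1, p is 0.
Every assignment with n6 = 0 has q = 0; there are 2 such assignment(s).
  p=0, q=0, r=0
  p=1, q=0, r=0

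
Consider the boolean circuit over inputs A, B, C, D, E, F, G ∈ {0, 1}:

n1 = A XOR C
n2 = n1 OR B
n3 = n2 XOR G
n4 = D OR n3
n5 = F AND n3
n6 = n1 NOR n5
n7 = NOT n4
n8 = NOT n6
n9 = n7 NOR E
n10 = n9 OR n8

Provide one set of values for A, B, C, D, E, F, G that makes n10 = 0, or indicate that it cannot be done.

A=0 B=1 C=0 D=1 E=1 F=0 G=1

Check with A=0 B=1 C=0 D=1 E=1 F=0 G=1:
n1 = A XOR C = 0 XOR 0 = 0
n2 = n1 OR B = 0 OR 1 = 1
n3 = n2 XOR G = 1 XOR 1 = 0
n4 = D OR n3 = 1 OR 0 = 1
n5 = F AND n3 = 0 AND 0 = 0
n6 = n1 NOR n5 = 0 NOR 0 = 1
n7 = NOT n4 = NOT 1 = 0
n8 = NOT n6 = NOT 1 = 0
n9 = n7 NOR E = 0 NOR 1 = 0
n10 = n9 OR n8 = 0 OR 0 = 0
So n10 = 0 as required.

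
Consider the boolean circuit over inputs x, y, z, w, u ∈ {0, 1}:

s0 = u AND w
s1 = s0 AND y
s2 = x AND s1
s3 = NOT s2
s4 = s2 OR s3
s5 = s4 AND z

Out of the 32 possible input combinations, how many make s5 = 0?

16

s5 = s4 AND z must be 0, so at least one of s4, z is 0.
Enumerating the 32 input combinations, 16 give s5 = 0 and 16 give s5 = 1.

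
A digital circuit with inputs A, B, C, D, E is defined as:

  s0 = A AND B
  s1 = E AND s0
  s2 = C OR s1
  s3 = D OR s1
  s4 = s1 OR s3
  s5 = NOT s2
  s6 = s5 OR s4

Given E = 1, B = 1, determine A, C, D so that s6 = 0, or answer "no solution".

s6 = s5 OR s4 must be 0, so both s5 = 0 and s4 = 0.
s5 = NOT s2 must be 0, so s2 = 1.
Check with E = 1, B = 1 and A=0, C=1, D=0:
s0 = A AND B = 0 AND 1 = 0
s1 = E AND s0 = 1 AND 0 = 0
s2 = C OR s1 = 1 OR 0 = 1
s3 = D OR s1 = 0 OR 0 = 0
s4 = s1 OR s3 = 0 OR 0 = 0
s5 = NOT s2 = NOT 1 = 0
s6 = s5 OR s4 = 0 OR 0 = 0
So s6 = 0.

A=0 C=1 D=0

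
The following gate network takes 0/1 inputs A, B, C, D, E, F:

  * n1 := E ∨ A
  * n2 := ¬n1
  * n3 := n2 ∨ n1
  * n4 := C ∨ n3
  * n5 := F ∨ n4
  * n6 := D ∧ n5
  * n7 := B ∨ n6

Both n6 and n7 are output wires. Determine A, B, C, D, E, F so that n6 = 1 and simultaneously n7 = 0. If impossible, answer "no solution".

no solution exists

Across all 64 input combinations, none give both n6 = 1 and n7 = 0.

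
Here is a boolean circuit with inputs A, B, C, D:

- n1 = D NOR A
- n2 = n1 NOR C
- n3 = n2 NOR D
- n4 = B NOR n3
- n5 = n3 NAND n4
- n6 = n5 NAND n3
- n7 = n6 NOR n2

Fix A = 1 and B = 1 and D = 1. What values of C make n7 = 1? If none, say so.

no solution exists

With A = 1 and B = 1 and D = 1 fixed, none of the 2 settings of C give n7 = 1.
For example, with C=0:
n1 = D NOR A = 1 NOR 1 = 0
n2 = n1 NOR C = 0 NOR 0 = 1
n3 = n2 NOR D = 1 NOR 1 = 0
n4 = B NOR n3 = 1 NOR 0 = 0
n5 = n3 NAND n4 = 0 NAND 0 = 1
n6 = n5 NAND n3 = 1 NAND 0 = 1
n7 = n6 NOR n2 = 1 NOR 1 = 0
giving n7 = 0 ≠ 1.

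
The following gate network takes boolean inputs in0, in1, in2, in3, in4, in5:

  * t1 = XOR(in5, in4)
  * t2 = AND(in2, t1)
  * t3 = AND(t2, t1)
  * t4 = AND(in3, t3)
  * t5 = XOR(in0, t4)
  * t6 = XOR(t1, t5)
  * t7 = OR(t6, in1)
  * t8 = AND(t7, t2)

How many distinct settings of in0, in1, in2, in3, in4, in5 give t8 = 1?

12

t8 = AND(t7, t2) must be 1, so both t7 = 1 and t2 = 1.
t7 = OR(t6, in1) must be 1, so at least one of t6, in1 is 1.
Enumerating the 64 input combinations, 12 give t8 = 1 and 52 give t8 = 0.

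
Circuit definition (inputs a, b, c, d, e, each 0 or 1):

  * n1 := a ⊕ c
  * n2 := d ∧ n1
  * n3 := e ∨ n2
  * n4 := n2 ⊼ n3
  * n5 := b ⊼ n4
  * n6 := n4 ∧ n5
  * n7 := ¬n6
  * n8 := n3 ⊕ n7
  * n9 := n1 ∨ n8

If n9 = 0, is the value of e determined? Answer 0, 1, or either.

Both values of e occur among assignments with n9 = 0:
  e=0: a=0, b=0, c=0, d=0, e=0
  e=1: a=0, b=1, c=0, d=0, e=1

either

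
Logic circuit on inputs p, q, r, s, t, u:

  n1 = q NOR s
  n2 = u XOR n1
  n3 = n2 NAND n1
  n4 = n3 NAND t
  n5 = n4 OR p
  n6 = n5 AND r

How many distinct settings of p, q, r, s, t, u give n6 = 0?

39

n6 = n5 AND r must be 0, so at least one of n5, r is 0.
Enumerating the 64 input combinations, 39 give n6 = 0 and 25 give n6 = 1.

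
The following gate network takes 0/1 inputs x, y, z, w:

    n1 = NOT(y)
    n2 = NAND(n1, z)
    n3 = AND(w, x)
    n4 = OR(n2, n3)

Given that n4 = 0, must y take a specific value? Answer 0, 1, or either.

0

n4 = OR(n2, n3) must be 0, so both n2 = 0 and n3 = 0.
Every assignment with n4 = 0 has y = 0; there are 3 such assignment(s).
  x=0, y=0, z=1, w=0
  x=0, y=0, z=1, w=1
  x=1, y=0, z=1, w=0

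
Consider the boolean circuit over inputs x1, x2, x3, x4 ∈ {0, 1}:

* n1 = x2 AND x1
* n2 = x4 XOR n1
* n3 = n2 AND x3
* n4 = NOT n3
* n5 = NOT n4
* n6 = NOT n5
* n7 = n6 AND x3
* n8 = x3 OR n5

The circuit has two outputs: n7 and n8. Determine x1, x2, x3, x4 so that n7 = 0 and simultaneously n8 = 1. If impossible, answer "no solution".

Check with x1=0 x2=0 x3=1 x4=1:
n1 = x2 AND x1 = 0 AND 0 = 0
n2 = x4 XOR n1 = 1 XOR 0 = 1
n3 = n2 AND x3 = 1 AND 1 = 1
n4 = NOT n3 = NOT 1 = 0
n5 = NOT n4 = NOT 0 = 1
n6 = NOT n5 = NOT 1 = 0
n7 = n6 AND x3 = 0 AND 1 = 0
n8 = x3 OR n5 = 1 OR 1 = 1
So n7 = 0 and n8 = 1.

x1=0 x2=0 x3=1 x4=1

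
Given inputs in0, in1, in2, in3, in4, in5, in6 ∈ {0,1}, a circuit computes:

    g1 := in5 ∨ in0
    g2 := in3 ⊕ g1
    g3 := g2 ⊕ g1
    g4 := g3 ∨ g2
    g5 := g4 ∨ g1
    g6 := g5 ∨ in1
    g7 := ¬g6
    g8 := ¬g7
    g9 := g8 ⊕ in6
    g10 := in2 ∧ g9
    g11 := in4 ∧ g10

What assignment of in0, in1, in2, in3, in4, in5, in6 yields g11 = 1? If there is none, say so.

g11 = in4 ∧ g10 must be 1, so both in4 = 1 and g10 = 1.
g10 = in2 ∧ g9 must be 1, so both in2 = 1 and g9 = 1.
g9 = g8 ⊕ in6 must be 1, so g8 and in6 differ.
Check with in0=0, in1=0, in2=1, in3=0, in4=1, in5=0, in6=1:
g1 = in5 ∨ in0 = 0 ∨ 0 = 0
g2 = in3 ⊕ g1 = 0 ⊕ 0 = 0
g3 = g2 ⊕ g1 = 0 ⊕ 0 = 0
g4 = g3 ∨ g2 = 0 ∨ 0 = 0
g5 = g4 ∨ g1 = 0 ∨ 0 = 0
g6 = g5 ∨ in1 = 0 ∨ 0 = 0
g7 = ¬g6 = ¬0 = 1
g8 = ¬g7 = ¬1 = 0
g9 = g8 ⊕ in6 = 0 ⊕ 1 = 1
g10 = in2 ∧ g9 = 1 ∧ 1 = 1
g11 = in4 ∧ g10 = 1 ∧ 1 = 1
So g11 = 1 as required.

in0=0, in1=0, in2=1, in3=0, in4=1, in5=0, in6=1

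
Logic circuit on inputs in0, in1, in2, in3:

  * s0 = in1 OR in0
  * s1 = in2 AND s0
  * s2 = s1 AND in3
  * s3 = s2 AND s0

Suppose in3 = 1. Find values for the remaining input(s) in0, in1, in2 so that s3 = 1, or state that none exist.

s3 = s2 AND s0 must be 1, so both s2 = 1 and s0 = 1.
s2 = s1 AND in3 must be 1, so both s1 = 1 and in3 = 1.
Check with in3 = 1 and in0=1, in1=1, in2=1:
s0 = in1 OR in0 = 1 OR 1 = 1
s1 = in2 AND s0 = 1 AND 1 = 1
s2 = s1 AND in3 = 1 AND 1 = 1
s3 = s2 AND s0 = 1 AND 1 = 1
So s3 = 1.

in0=1, in1=1, in2=1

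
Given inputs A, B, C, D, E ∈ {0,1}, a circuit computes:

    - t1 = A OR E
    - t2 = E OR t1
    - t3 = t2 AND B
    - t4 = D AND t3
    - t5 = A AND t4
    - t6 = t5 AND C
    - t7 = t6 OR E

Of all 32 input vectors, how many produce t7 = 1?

17

t7 = t6 OR E must be 1, so at least one of t6, E is 1.
Enumerating the 32 input combinations, 17 give t7 = 1 and 15 give t7 = 0.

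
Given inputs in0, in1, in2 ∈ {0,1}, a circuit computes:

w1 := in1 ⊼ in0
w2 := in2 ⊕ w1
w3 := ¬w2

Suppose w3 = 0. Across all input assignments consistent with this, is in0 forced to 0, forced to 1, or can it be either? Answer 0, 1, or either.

either

Both values of in0 occur among assignments with w3 = 0:
  in0=0: in0=0, in1=0, in2=0
  in0=1: in0=1, in1=0, in2=0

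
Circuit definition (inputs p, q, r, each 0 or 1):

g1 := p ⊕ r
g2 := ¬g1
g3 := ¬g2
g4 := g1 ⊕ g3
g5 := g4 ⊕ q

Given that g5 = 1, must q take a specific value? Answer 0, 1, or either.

g5 = g4 ⊕ q must be 1, so g4 and q differ.
Every assignment with g5 = 1 has q = 1; there are 4 such assignment(s).
  p=0, q=1, r=0
  p=0, q=1, r=1
  p=1, q=1, r=0
  p=1, q=1, r=1

1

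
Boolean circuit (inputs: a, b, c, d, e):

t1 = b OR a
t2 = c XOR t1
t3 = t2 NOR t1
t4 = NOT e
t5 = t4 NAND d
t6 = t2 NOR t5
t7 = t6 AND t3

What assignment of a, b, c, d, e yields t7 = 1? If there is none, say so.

a=0, b=0, c=0, d=1, e=0

Check with a=0, b=0, c=0, d=1, e=0:
t1 = b OR a = 0 OR 0 = 0
t2 = c XOR t1 = 0 XOR 0 = 0
t3 = t2 NOR t1 = 0 NOR 0 = 1
t4 = NOT e = NOT 0 = 1
t5 = t4 NAND d = 1 NAND 1 = 0
t6 = t2 NOR t5 = 0 NOR 0 = 1
t7 = t6 AND t3 = 1 AND 1 = 1
So t7 = 1 as required.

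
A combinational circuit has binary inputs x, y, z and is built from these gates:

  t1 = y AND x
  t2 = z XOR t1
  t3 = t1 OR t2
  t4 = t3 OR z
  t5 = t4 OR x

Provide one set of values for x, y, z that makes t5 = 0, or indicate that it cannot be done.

t5 = t4 OR x must be 0, so both t4 = 0 and x = 0.
Check with x=0, y=1, z=0:
t1 = y AND x = 1 AND 0 = 0
t2 = z XOR t1 = 0 XOR 0 = 0
t3 = t1 OR t2 = 0 OR 0 = 0
t4 = t3 OR z = 0 OR 0 = 0
t5 = t4 OR x = 0 OR 0 = 0
So t5 = 0 as required.

x=0, y=1, z=0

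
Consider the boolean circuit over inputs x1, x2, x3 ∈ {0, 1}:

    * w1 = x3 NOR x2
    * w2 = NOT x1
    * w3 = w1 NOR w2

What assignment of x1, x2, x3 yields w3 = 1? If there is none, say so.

w3 = w1 NOR w2 must be 1, so both w1 = 0 and w2 = 0.
Check with x1=1, x2=0, x3=1:
w1 = x3 NOR x2 = 1 NOR 0 = 0
w2 = NOT x1 = NOT 1 = 0
w3 = w1 NOR w2 = 0 NOR 0 = 1
So w3 = 1 as required.

x1=1, x2=0, x3=1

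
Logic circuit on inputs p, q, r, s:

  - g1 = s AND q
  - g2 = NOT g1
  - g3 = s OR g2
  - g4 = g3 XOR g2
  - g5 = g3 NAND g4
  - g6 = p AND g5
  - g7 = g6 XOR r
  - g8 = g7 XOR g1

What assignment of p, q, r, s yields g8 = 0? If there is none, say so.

p=1, q=0, r=1, s=1

Check with p=1, q=0, r=1, s=1:
g1 = s AND q = 1 AND 0 = 0
g2 = NOT g1 = NOT 0 = 1
g3 = s OR g2 = 1 OR 1 = 1
g4 = g3 XOR g2 = 1 XOR 1 = 0
g5 = g3 NAND g4 = 1 NAND 0 = 1
g6 = p AND g5 = 1 AND 1 = 1
g7 = g6 XOR r = 1 XOR 1 = 0
g8 = g7 XOR g1 = 0 XOR 0 = 0
So g8 = 0 as required.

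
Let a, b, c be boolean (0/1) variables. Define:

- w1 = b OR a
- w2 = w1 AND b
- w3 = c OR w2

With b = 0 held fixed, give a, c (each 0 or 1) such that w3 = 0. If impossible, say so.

a=1 c=0

w3 = c OR w2 must be 0, so both c = 0 and w2 = 0.
w2 = w1 AND b must be 0, so at least one of w1, b is 0.
Check with b = 0 and a=1, c=0:
w1 = b OR a = 0 OR 1 = 1
w2 = w1 AND b = 1 AND 0 = 0
w3 = c OR w2 = 0 OR 0 = 0
So w3 = 0.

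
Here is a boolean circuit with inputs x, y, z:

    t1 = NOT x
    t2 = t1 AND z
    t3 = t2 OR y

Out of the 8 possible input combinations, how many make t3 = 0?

3

t3 = t2 OR y must be 0, so both t2 = 0 and y = 0.
t2 = t1 AND z must be 0, so at least one of t1, z is 0.
Satisfying assignments:
  x=0, y=0, z=0
  x=1, y=0, z=0
  x=1, y=0, z=1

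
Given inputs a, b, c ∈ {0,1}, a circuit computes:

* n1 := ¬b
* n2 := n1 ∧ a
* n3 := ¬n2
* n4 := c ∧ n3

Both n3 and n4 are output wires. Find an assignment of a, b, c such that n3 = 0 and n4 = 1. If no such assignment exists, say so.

no solution exists

Across all 8 input combinations, none give both n3 = 0 and n4 = 1.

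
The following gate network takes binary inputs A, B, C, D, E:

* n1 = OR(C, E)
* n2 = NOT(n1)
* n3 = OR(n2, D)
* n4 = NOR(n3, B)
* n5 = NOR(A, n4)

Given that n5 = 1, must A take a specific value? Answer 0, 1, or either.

0

n5 = NOR(A, n4) must be 1, so both A = 0 and n4 = 0.
Every assignment with n5 = 1 has A = 0; there are 13 such assignment(s).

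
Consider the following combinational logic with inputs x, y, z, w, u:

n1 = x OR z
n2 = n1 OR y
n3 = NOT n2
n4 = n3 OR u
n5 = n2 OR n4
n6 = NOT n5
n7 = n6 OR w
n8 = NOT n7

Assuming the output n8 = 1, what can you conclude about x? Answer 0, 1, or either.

either

Both values of x occur among assignments with n8 = 1:
  x=0: x=0, y=0, z=0, w=0, u=0
  x=1: x=1, y=0, z=0, w=0, u=0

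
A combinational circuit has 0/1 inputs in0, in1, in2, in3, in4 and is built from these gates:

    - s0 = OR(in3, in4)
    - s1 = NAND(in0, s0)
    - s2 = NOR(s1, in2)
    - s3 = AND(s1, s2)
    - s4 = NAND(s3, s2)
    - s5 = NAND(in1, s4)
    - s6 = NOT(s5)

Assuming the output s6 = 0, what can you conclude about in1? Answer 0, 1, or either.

0

s6 = NOT(s5) must be 0, so s5 = 1.
s5 = NAND(in1, s4) must be 1, so at least one of in1, s4 is 0.
Every assignment with s6 = 0 has in1 = 0; there are 16 such assignment(s).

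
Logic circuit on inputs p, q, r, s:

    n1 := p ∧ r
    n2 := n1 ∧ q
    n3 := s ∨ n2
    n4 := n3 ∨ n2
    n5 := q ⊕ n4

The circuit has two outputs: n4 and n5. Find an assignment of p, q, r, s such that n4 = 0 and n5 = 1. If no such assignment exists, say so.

p=1, q=1, r=0, s=0

Check with p=1, q=1, r=0, s=0:
n1 = p ∧ r = 1 ∧ 0 = 0
n2 = n1 ∧ q = 0 ∧ 1 = 0
n3 = s ∨ n2 = 0 ∨ 0 = 0
n4 = n3 ∨ n2 = 0 ∨ 0 = 0
n5 = q ⊕ n4 = 1 ⊕ 0 = 1
So n4 = 0 and n5 = 1.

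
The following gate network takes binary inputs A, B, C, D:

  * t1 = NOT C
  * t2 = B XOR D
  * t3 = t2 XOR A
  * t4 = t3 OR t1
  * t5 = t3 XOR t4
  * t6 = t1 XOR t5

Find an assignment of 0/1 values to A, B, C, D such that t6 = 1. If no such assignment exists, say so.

A=1, B=1, C=0, D=1

t6 = t1 XOR t5 must be 1, so t1 and t5 differ.
Check with A=1, B=1, C=0, D=1:
t1 = NOT C = NOT 0 = 1
t2 = B XOR D = 1 XOR 1 = 0
t3 = t2 XOR A = 0 XOR 1 = 1
t4 = t3 OR t1 = 1 OR 1 = 1
t5 = t3 XOR t4 = 1 XOR 1 = 0
t6 = t1 XOR t5 = 1 XOR 0 = 1
So t6 = 1 as required.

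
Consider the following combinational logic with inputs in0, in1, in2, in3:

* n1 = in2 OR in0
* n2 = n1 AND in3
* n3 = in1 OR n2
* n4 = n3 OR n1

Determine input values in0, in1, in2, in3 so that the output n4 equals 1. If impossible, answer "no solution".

n4 = n3 OR n1 must be 1, so at least one of n3, n1 is 1.
Check with in0=0, in1=1, in2=1, in3=1:
n1 = in2 OR in0 = 1 OR 0 = 1
n2 = n1 AND in3 = 1 AND 1 = 1
n3 = in1 OR n2 = 1 OR 1 = 1
n4 = n3 OR n1 = 1 OR 1 = 1
So n4 = 1 as required.

in0=0, in1=1, in2=1, in3=1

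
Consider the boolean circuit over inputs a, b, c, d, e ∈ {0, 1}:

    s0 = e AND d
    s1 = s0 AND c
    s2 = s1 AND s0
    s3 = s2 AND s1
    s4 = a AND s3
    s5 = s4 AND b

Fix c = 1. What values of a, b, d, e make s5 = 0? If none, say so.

Check with c = 1 and a=1, b=1, d=0, e=1:
s0 = e AND d = 1 AND 0 = 0
s1 = s0 AND c = 0 AND 1 = 0
s2 = s1 AND s0 = 0 AND 0 = 0
s3 = s2 AND s1 = 0 AND 0 = 0
s4 = a AND s3 = 1 AND 0 = 0
s5 = s4 AND b = 0 AND 1 = 0
So s5 = 0.

a=1, b=1, d=0, e=1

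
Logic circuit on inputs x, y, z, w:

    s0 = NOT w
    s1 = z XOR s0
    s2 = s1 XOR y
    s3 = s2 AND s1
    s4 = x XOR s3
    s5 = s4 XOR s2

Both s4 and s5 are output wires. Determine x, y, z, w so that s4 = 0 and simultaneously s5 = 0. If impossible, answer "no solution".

x=0 y=0 z=0 w=1

Check with x=0 y=0 z=0 w=1:
s0 = NOT w = NOT 1 = 0
s1 = z XOR s0 = 0 XOR 0 = 0
s2 = s1 XOR y = 0 XOR 0 = 0
s3 = s2 AND s1 = 0 AND 0 = 0
s4 = x XOR s3 = 0 XOR 0 = 0
s5 = s4 XOR s2 = 0 XOR 0 = 0
So s4 = 0 and s5 = 0.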